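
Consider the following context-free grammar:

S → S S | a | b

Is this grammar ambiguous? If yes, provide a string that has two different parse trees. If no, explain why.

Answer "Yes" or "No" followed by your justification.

Yes - the string 'b a a b a a' has two distinct leftmost derivations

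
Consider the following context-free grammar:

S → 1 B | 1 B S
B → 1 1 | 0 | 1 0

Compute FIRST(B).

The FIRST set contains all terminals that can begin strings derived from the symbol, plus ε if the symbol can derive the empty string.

We compute FIRST(B) using the standard algorithm.
FIRST(B) = {0, 1}
FIRST(S) = {1}
Therefore, FIRST(B) = {0, 1}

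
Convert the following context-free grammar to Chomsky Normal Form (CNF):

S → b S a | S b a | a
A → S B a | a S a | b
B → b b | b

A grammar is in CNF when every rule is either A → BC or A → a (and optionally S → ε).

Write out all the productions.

TB → b; TA → a; S → a; A → b; B → b; S → TB X0; X0 → S TA; S → S X1; X1 → TB TA; A → S X2; X2 → B TA; A → TA X3; X3 → S TA; B → TB TB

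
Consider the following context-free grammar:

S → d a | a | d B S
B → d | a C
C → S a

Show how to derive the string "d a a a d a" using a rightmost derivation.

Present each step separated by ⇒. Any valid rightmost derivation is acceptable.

S ⇒ d B S ⇒ d B d a ⇒ d a C d a ⇒ d a S a d a ⇒ d a a a d a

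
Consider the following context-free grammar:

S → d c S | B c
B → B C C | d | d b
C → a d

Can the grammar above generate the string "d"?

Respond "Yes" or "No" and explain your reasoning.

No - no valid derivation exists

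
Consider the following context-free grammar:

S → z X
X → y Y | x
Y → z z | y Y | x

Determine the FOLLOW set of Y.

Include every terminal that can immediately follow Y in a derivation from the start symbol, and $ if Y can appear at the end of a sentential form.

We compute FOLLOW(Y) using the standard algorithm.
FOLLOW(S) starts with {$}.
FIRST(S) = {z}
FIRST(X) = {x, y}
FIRST(Y) = {x, y, z}
FOLLOW(S) = {$}
FOLLOW(X) = {$}
FOLLOW(Y) = {$}
Therefore, FOLLOW(Y) = {$}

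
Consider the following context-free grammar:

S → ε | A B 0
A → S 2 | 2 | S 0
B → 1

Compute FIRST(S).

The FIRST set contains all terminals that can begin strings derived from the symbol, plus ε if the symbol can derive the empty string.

We compute FIRST(S) using the standard algorithm.
FIRST(A) = {0, 2}
FIRST(B) = {1}
FIRST(S) = {0, 2, ε}
Therefore, FIRST(S) = {0, 2, ε}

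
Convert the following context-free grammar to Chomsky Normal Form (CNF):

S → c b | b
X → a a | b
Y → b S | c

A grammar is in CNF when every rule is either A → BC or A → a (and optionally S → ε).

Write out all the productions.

TC → c; TB → b; S → b; TA → a; X → b; Y → c; S → TC TB; X → TA TA; Y → TB S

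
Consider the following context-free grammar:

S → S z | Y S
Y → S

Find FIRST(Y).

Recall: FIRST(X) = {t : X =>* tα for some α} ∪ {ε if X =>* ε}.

We compute FIRST(Y) using the standard algorithm.
FIRST(S) = {}
FIRST(Y) = {}
Therefore, FIRST(Y) = {}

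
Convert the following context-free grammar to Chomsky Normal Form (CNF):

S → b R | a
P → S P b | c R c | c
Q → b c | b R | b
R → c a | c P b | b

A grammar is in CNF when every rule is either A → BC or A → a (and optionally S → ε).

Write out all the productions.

TB → b; S → a; TC → c; P → c; Q → b; TA → a; R → b; S → TB R; P → S X0; X0 → P TB; P → TC X1; X1 → R TC; Q → TB TC; Q → TB R; R → TC TA; R → TC X2; X2 → P TB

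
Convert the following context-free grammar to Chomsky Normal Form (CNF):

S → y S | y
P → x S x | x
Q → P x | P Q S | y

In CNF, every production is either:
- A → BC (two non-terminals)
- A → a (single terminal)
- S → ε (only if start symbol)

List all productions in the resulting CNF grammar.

TY → y; S → y; TX → x; P → x; Q → y; S → TY S; P → TX X0; X0 → S TX; Q → P TX; Q → P X1; X1 → Q S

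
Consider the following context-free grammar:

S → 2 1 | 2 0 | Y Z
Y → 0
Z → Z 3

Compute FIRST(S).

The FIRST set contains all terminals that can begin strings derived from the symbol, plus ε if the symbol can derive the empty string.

We compute FIRST(S) using the standard algorithm.
FIRST(S) = {0, 2}
FIRST(Y) = {0}
FIRST(Z) = {}
Therefore, FIRST(S) = {0, 2}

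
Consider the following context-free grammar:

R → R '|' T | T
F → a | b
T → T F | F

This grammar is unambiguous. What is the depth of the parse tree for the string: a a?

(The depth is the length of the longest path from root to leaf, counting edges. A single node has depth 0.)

4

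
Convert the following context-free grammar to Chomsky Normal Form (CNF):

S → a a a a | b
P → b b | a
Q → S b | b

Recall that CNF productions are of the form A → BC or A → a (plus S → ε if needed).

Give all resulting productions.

TA → a; S → b; TB → b; P → a; Q → b; S → TA X0; X0 → TA X1; X1 → TA TA; P → TB TB; Q → S TB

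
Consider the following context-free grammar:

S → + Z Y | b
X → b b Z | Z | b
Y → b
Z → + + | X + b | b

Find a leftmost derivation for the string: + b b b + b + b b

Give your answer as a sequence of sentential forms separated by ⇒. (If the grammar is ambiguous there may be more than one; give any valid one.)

S ⇒ + Z Y ⇒ + X + b Y ⇒ + b b Z + b Y ⇒ + b b X + b + b Y ⇒ + b b b + b + b Y ⇒ + b b b + b + b b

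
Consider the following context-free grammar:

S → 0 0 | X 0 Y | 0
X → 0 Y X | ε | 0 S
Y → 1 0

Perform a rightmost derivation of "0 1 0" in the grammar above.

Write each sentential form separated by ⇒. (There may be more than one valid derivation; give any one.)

S ⇒ X 0 Y ⇒ X 0 1 0 ⇒ 0 1 0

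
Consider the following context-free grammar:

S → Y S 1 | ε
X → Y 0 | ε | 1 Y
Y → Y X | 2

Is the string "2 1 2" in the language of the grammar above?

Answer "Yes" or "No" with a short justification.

No - no valid derivation exists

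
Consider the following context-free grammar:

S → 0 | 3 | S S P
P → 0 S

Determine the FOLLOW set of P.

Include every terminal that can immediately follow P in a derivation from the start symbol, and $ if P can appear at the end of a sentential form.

We compute FOLLOW(P) using the standard algorithm.
FOLLOW(S) starts with {$}.
FIRST(P) = {0}
FIRST(S) = {0, 3}
FOLLOW(P) = {$, 0, 3}
FOLLOW(S) = {$, 0, 3}
Therefore, FOLLOW(P) = {$, 0, 3}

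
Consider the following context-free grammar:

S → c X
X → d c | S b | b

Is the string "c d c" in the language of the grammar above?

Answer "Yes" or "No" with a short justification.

Yes - a valid derivation exists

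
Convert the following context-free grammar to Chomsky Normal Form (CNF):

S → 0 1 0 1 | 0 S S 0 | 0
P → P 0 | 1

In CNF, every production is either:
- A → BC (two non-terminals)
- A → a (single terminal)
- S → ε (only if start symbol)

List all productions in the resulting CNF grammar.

T0 → 0; T1 → 1; S → 0; P → 1; S → T0 X0; X0 → T1 X1; X1 → T0 T1; S → T0 X2; X2 → S X3; X3 → S T0; P → P T0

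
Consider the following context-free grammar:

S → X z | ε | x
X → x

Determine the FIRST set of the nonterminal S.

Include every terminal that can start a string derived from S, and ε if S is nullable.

We compute FIRST(S) using the standard algorithm.
FIRST(S) = {x, ε}
FIRST(X) = {x}
Therefore, FIRST(S) = {x, ε}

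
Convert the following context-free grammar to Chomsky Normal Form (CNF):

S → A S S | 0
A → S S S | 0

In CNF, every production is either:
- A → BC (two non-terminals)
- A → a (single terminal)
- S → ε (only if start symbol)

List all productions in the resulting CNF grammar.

S → 0; A → 0; S → A X0; X0 → S S; A → S X1; X1 → S S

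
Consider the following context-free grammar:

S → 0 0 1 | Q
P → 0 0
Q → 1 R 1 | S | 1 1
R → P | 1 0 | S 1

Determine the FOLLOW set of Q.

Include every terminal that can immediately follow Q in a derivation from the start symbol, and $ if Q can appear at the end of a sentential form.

We compute FOLLOW(Q) using the standard algorithm.
FOLLOW(S) starts with {$}.
FIRST(P) = {0}
FIRST(Q) = {0, 1}
FIRST(R) = {0, 1}
FIRST(S) = {0, 1}
FOLLOW(P) = {1}
FOLLOW(Q) = {$, 1}
FOLLOW(R) = {1}
FOLLOW(S) = {$, 1}
Therefore, FOLLOW(Q) = {$, 1}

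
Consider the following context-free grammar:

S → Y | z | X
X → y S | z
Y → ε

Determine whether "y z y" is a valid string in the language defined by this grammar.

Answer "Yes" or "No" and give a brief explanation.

No - no valid derivation exists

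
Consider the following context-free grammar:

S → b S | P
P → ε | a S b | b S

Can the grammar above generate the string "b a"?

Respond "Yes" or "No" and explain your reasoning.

No - no valid derivation exists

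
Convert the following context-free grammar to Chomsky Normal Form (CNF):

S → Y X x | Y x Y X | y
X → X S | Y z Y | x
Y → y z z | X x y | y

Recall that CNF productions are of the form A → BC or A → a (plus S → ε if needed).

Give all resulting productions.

TX → x; S → y; TZ → z; X → x; TY → y; Y → y; S → Y X0; X0 → X TX; S → Y X1; X1 → TX X2; X2 → Y X; X → X S; X → Y X3; X3 → TZ Y; Y → TY X4; X4 → TZ TZ; Y → X X5; X5 → TX TY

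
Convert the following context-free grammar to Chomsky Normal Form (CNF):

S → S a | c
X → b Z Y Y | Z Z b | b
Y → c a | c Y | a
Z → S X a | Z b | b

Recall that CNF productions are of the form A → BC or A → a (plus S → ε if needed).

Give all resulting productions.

TA → a; S → c; TB → b; X → b; TC → c; Y → a; Z → b; S → S TA; X → TB X0; X0 → Z X1; X1 → Y Y; X → Z X2; X2 → Z TB; Y → TC TA; Y → TC Y; Z → S X3; X3 → X TA; Z → Z TB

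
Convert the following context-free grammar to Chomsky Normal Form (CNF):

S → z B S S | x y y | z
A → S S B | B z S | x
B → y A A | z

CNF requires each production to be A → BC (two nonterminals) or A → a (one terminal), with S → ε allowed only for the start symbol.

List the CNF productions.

TZ → z; TX → x; TY → y; S → z; A → x; B → z; S → TZ X0; X0 → B X1; X1 → S S; S → TX X2; X2 → TY TY; A → S X3; X3 → S B; A → B X4; X4 → TZ S; B → TY X5; X5 → A A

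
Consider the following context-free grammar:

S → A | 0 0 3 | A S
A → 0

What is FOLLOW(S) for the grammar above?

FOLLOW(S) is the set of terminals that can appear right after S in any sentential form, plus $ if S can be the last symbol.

We compute FOLLOW(S) using the standard algorithm.
FOLLOW(S) starts with {$}.
FIRST(A) = {0}
FIRST(S) = {0}
FOLLOW(A) = {$, 0}
FOLLOW(S) = {$}
Therefore, FOLLOW(S) = {$}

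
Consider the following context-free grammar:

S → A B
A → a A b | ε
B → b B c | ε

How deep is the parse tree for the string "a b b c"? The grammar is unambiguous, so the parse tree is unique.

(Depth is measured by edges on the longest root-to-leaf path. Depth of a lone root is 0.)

3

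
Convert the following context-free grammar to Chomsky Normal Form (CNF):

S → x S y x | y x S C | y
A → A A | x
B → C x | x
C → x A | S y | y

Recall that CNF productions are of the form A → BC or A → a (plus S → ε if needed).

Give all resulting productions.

TX → x; TY → y; S → y; A → x; B → x; C → y; S → TX X0; X0 → S X1; X1 → TY TX; S → TY X2; X2 → TX X3; X3 → S C; A → A A; B → C TX; C → TX A; C → S TY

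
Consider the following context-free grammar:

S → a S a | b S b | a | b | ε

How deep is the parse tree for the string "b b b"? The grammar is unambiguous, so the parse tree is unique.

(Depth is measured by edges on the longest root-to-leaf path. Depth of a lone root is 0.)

2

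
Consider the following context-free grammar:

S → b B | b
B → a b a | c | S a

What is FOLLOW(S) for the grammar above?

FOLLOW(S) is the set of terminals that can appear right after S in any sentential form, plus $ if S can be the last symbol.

We compute FOLLOW(S) using the standard algorithm.
FOLLOW(S) starts with {$}.
FIRST(B) = {a, b, c}
FIRST(S) = {b}
FOLLOW(B) = {$, a}
FOLLOW(S) = {$, a}
Therefore, FOLLOW(S) = {$, a}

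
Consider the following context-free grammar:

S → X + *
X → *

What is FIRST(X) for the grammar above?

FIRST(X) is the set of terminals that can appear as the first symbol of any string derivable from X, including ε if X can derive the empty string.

We compute FIRST(X) using the standard algorithm.
FIRST(S) = {*}
FIRST(X) = {*}
Therefore, FIRST(X) = {*}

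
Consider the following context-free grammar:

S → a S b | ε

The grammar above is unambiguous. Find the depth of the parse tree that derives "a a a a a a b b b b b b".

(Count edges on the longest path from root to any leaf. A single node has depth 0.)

7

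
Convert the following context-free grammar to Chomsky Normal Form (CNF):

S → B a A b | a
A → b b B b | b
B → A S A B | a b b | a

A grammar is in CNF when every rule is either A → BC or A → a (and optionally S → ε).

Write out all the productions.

TA → a; TB → b; S → a; A → b; B → a; S → B X0; X0 → TA X1; X1 → A TB; A → TB X2; X2 → TB X3; X3 → B TB; B → A X4; X4 → S X5; X5 → A B; B → TA X6; X6 → TB TB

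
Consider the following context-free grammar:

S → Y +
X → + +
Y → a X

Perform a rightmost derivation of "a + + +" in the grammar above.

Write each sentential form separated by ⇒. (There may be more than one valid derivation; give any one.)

S ⇒ Y + ⇒ a X + ⇒ a + + +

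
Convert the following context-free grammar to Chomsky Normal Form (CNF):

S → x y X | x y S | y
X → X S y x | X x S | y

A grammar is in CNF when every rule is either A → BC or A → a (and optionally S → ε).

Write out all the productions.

TX → x; TY → y; S → y; X → y; S → TX X0; X0 → TY X; S → TX X1; X1 → TY S; X → X X2; X2 → S X3; X3 → TY TX; X → X X4; X4 → TX S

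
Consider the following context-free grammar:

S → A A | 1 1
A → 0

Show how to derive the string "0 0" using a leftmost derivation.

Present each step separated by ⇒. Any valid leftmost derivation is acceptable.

S ⇒ A A ⇒ 0 A ⇒ 0 0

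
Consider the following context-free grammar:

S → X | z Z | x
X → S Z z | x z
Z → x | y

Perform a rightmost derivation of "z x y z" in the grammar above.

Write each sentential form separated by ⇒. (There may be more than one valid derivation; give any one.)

S ⇒ X ⇒ S Z z ⇒ S y z ⇒ z Z y z ⇒ z x y z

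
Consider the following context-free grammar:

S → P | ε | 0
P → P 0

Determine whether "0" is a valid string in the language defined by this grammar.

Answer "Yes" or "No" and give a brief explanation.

Yes - a valid derivation exists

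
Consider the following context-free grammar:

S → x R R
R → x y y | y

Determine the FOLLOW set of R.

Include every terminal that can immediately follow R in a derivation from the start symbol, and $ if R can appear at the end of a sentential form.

We compute FOLLOW(R) using the standard algorithm.
FOLLOW(S) starts with {$}.
FIRST(R) = {x, y}
FIRST(S) = {x}
FOLLOW(R) = {$, x, y}
FOLLOW(S) = {$}
Therefore, FOLLOW(R) = {$, x, y}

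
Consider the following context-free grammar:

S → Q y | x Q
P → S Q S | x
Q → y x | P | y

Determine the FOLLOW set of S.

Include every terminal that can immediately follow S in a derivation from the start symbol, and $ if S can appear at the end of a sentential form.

We compute FOLLOW(S) using the standard algorithm.
FOLLOW(S) starts with {$}.
FIRST(P) = {x, y}
FIRST(Q) = {x, y}
FIRST(S) = {x, y}
FOLLOW(P) = {$, x, y}
FOLLOW(Q) = {$, x, y}
FOLLOW(S) = {$, x, y}
Therefore, FOLLOW(S) = {$, x, y}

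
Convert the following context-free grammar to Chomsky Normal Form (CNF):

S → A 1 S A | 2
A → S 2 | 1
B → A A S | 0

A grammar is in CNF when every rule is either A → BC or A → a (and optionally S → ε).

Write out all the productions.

T1 → 1; S → 2; T2 → 2; A → 1; B → 0; S → A X0; X0 → T1 X1; X1 → S A; A → S T2; B → A X2; X2 → A S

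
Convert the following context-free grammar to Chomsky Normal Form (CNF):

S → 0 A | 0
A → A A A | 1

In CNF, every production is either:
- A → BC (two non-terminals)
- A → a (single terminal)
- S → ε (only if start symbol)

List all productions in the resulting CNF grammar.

T0 → 0; S → 0; A → 1; S → T0 A; A → A X0; X0 → A A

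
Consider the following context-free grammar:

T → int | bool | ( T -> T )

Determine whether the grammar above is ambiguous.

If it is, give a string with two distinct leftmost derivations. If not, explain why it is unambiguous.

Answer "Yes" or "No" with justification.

No - the grammar is unambiguous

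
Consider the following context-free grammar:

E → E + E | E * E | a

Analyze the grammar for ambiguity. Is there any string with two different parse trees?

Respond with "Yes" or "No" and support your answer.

Yes - the string 'a + a * a * a + a' has two distinct parse trees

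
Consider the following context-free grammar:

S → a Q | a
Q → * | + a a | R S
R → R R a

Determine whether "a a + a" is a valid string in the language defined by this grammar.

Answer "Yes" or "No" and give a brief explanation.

No - no valid derivation exists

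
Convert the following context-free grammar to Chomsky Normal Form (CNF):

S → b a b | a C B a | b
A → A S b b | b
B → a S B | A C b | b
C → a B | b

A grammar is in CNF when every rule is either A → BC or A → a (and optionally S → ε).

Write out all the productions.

TB → b; TA → a; S → b; A → b; B → b; C → b; S → TB X0; X0 → TA TB; S → TA X1; X1 → C X2; X2 → B TA; A → A X3; X3 → S X4; X4 → TB TB; B → TA X5; X5 → S B; B → A X6; X6 → C TB; C → TA B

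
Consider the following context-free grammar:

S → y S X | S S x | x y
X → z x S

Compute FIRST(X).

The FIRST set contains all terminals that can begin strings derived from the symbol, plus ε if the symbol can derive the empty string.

We compute FIRST(X) using the standard algorithm.
FIRST(S) = {x, y}
FIRST(X) = {z}
Therefore, FIRST(X) = {z}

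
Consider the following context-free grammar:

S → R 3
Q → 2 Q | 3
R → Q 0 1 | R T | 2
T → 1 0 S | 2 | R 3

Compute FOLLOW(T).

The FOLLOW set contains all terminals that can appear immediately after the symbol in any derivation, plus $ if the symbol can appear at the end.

We compute FOLLOW(T) using the standard algorithm.
FOLLOW(S) starts with {$}.
FIRST(Q) = {2, 3}
FIRST(R) = {2, 3}
FIRST(S) = {2, 3}
FIRST(T) = {1, 2, 3}
FOLLOW(Q) = {0}
FOLLOW(R) = {1, 2, 3}
FOLLOW(S) = {$, 1, 2, 3}
FOLLOW(T) = {1, 2, 3}
Therefore, FOLLOW(T) = {1, 2, 3}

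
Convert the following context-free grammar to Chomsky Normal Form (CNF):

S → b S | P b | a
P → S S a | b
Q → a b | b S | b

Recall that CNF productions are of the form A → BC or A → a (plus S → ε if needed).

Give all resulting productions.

TB → b; S → a; TA → a; P → b; Q → b; S → TB S; S → P TB; P → S X0; X0 → S TA; Q → TA TB; Q → TB S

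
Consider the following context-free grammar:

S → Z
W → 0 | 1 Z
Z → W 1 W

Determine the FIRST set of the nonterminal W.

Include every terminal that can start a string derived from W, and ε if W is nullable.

We compute FIRST(W) using the standard algorithm.
FIRST(S) = {0, 1}
FIRST(W) = {0, 1}
FIRST(Z) = {0, 1}
Therefore, FIRST(W) = {0, 1}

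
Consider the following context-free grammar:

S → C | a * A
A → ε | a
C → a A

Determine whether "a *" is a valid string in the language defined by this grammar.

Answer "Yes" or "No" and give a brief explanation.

Yes - a valid derivation exists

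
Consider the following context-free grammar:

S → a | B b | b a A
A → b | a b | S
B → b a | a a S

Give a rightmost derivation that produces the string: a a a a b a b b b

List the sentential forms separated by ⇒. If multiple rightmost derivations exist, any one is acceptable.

S ⇒ B b ⇒ a a S b ⇒ a a B b b ⇒ a a a a S b b ⇒ a a a a B b b b ⇒ a a a a b a b b b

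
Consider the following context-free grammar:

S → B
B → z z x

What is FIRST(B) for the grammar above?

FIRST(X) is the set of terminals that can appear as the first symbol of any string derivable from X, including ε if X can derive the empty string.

We compute FIRST(B) using the standard algorithm.
FIRST(B) = {z}
FIRST(S) = {z}
Therefore, FIRST(B) = {z}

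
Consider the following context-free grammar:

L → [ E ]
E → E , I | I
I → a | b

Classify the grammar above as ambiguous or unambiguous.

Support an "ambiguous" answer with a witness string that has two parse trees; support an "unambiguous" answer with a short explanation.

Unambiguous - every string in the language has a unique parse tree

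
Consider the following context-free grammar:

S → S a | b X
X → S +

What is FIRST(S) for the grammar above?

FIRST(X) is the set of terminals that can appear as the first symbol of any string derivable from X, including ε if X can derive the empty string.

We compute FIRST(S) using the standard algorithm.
FIRST(S) = {b}
FIRST(X) = {b}
Therefore, FIRST(S) = {b}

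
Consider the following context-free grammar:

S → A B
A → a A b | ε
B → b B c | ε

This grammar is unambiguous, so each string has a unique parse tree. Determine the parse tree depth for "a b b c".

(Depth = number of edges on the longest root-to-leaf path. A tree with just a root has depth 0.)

3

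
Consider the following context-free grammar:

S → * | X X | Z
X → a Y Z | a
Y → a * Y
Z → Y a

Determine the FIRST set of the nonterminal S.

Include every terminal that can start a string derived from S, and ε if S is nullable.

We compute FIRST(S) using the standard algorithm.
FIRST(S) = {*, a}
FIRST(X) = {a}
FIRST(Y) = {a}
FIRST(Z) = {a}
Therefore, FIRST(S) = {*, a}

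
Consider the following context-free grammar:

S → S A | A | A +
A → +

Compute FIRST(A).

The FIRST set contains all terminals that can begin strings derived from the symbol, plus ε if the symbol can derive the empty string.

We compute FIRST(A) using the standard algorithm.
FIRST(A) = {+}
FIRST(S) = {+}
Therefore, FIRST(A) = {+}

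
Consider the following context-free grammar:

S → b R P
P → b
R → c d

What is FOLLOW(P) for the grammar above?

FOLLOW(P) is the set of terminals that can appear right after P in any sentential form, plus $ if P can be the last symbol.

We compute FOLLOW(P) using the standard algorithm.
FOLLOW(S) starts with {$}.
FIRST(P) = {b}
FIRST(R) = {c}
FIRST(S) = {b}
FOLLOW(P) = {$}
FOLLOW(R) = {b}
FOLLOW(S) = {$}
Therefore, FOLLOW(P) = {$}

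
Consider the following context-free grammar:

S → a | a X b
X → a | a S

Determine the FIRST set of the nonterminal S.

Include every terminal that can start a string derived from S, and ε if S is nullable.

We compute FIRST(S) using the standard algorithm.
FIRST(S) = {a}
FIRST(X) = {a}
Therefore, FIRST(S) = {a}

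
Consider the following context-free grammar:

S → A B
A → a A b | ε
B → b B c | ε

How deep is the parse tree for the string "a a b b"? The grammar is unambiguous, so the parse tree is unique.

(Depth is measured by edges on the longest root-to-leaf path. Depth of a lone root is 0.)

4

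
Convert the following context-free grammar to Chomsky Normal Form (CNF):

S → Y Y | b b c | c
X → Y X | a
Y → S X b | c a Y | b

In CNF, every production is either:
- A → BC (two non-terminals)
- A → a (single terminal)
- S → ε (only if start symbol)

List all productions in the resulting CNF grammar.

TB → b; TC → c; S → c; X → a; TA → a; Y → b; S → Y Y; S → TB X0; X0 → TB TC; X → Y X; Y → S X1; X1 → X TB; Y → TC X2; X2 → TA Y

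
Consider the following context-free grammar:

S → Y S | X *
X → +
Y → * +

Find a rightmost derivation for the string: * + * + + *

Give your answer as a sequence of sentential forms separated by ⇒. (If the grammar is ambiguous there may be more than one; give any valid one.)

S ⇒ Y S ⇒ Y Y S ⇒ Y Y X * ⇒ Y Y + * ⇒ Y * + + * ⇒ * + * + + *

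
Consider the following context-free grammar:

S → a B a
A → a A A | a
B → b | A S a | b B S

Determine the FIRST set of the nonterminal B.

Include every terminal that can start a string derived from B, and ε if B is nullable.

We compute FIRST(B) using the standard algorithm.
FIRST(A) = {a}
FIRST(B) = {a, b}
FIRST(S) = {a}
Therefore, FIRST(B) = {a, b}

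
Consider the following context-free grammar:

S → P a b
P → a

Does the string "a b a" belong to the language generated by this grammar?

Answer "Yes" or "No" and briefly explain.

No - no valid derivation exists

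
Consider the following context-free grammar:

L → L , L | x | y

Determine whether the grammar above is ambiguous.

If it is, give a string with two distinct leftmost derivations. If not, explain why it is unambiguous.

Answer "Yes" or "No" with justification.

Yes - the string 'x , x , x , x' has two distinct leftmost derivations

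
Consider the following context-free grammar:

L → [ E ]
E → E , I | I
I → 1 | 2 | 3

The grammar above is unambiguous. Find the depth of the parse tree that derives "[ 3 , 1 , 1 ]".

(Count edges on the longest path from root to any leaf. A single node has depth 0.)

5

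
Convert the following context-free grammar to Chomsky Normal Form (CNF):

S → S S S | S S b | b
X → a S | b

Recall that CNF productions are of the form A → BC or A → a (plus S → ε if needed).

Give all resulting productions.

TB → b; S → b; TA → a; X → b; S → S X0; X0 → S S; S → S X1; X1 → S TB; X → TA S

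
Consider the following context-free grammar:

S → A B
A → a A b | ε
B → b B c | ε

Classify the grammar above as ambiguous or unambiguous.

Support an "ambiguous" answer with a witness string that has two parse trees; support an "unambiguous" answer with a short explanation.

Unambiguous - every string in the language has a unique parse tree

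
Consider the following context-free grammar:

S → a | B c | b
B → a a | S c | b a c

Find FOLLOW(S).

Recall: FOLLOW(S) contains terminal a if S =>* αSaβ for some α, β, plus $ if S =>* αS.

We compute FOLLOW(S) using the standard algorithm.
FOLLOW(S) starts with {$}.
FIRST(B) = {a, b}
FIRST(S) = {a, b}
FOLLOW(B) = {c}
FOLLOW(S) = {$, c}
Therefore, FOLLOW(S) = {$, c}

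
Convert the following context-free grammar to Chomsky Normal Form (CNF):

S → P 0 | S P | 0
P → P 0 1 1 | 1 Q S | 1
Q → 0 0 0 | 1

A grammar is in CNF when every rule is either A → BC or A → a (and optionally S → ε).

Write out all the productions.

T0 → 0; S → 0; T1 → 1; P → 1; Q → 1; S → P T0; S → S P; P → P X0; X0 → T0 X1; X1 → T1 T1; P → T1 X2; X2 → Q S; Q → T0 X3; X3 → T0 T0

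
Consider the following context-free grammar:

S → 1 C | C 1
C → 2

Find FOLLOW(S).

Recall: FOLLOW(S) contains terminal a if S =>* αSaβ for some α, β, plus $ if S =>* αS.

We compute FOLLOW(S) using the standard algorithm.
FOLLOW(S) starts with {$}.
FIRST(C) = {2}
FIRST(S) = {1, 2}
FOLLOW(C) = {$, 1}
FOLLOW(S) = {$}
Therefore, FOLLOW(S) = {$}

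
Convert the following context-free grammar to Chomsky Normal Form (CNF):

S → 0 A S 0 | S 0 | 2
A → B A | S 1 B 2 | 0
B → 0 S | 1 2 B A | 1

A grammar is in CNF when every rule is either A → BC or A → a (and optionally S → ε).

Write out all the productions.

T0 → 0; S → 2; T1 → 1; T2 → 2; A → 0; B → 1; S → T0 X0; X0 → A X1; X1 → S T0; S → S T0; A → B A; A → S X2; X2 → T1 X3; X3 → B T2; B → T0 S; B → T1 X4; X4 → T2 X5; X5 → B A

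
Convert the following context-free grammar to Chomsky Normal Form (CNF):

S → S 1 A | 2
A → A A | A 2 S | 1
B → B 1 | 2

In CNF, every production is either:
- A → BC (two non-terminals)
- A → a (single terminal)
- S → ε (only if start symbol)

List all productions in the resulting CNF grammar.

T1 → 1; S → 2; T2 → 2; A → 1; B → 2; S → S X0; X0 → T1 A; A → A A; A → A X1; X1 → T2 S; B → B T1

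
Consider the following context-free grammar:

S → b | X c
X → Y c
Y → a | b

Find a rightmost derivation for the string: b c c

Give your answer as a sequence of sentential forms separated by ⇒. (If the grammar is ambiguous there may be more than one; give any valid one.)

S ⇒ X c ⇒ Y c c ⇒ b c c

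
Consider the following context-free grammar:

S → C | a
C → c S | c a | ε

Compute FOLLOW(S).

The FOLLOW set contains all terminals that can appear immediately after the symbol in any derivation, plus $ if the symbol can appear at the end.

We compute FOLLOW(S) using the standard algorithm.
FOLLOW(S) starts with {$}.
FIRST(C) = {c, ε}
FIRST(S) = {a, c, ε}
FOLLOW(C) = {$}
FOLLOW(S) = {$}
Therefore, FOLLOW(S) = {$}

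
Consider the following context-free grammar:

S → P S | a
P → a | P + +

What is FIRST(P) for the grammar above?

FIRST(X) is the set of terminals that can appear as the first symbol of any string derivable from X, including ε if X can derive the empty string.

We compute FIRST(P) using the standard algorithm.
FIRST(P) = {a}
FIRST(S) = {a}
Therefore, FIRST(P) = {a}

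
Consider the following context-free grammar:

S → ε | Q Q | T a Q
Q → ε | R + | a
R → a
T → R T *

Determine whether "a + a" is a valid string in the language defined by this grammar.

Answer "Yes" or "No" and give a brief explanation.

Yes - a valid derivation exists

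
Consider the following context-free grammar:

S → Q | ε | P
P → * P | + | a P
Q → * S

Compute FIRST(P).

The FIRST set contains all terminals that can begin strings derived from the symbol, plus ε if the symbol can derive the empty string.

We compute FIRST(P) using the standard algorithm.
FIRST(P) = {*, +, a}
FIRST(Q) = {*}
FIRST(S) = {*, +, a, ε}
Therefore, FIRST(P) = {*, +, a}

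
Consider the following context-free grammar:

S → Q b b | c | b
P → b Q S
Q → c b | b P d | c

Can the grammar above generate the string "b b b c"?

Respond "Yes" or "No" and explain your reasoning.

No - no valid derivation exists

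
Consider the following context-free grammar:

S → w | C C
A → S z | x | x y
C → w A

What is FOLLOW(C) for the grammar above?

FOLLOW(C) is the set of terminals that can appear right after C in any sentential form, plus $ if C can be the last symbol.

We compute FOLLOW(C) using the standard algorithm.
FOLLOW(S) starts with {$}.
FIRST(A) = {w, x}
FIRST(C) = {w}
FIRST(S) = {w}
FOLLOW(A) = {$, w, z}
FOLLOW(C) = {$, w, z}
FOLLOW(S) = {$, z}
Therefore, FOLLOW(C) = {$, w, z}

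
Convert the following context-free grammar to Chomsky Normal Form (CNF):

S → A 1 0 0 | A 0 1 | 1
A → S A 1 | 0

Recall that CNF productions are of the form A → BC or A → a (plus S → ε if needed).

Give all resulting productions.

T1 → 1; T0 → 0; S → 1; A → 0; S → A X0; X0 → T1 X1; X1 → T0 T0; S → A X2; X2 → T0 T1; A → S X3; X3 → A T1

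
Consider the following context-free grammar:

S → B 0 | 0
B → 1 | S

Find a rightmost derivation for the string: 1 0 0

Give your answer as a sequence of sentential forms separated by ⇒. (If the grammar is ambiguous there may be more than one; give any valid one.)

S ⇒ B 0 ⇒ S 0 ⇒ B 0 0 ⇒ 1 0 0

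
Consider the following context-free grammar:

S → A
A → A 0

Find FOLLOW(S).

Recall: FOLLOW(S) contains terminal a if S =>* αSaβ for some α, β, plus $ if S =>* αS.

We compute FOLLOW(S) using the standard algorithm.
FOLLOW(S) starts with {$}.
FIRST(A) = {}
FIRST(S) = {}
FOLLOW(A) = {$, 0}
FOLLOW(S) = {$}
Therefore, FOLLOW(S) = {$}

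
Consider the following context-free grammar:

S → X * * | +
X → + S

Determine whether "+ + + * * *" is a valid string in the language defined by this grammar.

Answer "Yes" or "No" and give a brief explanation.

No - no valid derivation exists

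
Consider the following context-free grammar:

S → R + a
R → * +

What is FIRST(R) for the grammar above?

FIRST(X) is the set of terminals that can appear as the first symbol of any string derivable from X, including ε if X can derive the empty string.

We compute FIRST(R) using the standard algorithm.
FIRST(R) = {*}
FIRST(S) = {*}
Therefore, FIRST(R) = {*}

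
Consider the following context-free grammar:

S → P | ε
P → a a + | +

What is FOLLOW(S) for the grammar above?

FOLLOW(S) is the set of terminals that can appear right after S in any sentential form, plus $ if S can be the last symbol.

We compute FOLLOW(S) using the standard algorithm.
FOLLOW(S) starts with {$}.
FIRST(P) = {+, a}
FIRST(S) = {+, a, ε}
FOLLOW(P) = {$}
FOLLOW(S) = {$}
Therefore, FOLLOW(S) = {$}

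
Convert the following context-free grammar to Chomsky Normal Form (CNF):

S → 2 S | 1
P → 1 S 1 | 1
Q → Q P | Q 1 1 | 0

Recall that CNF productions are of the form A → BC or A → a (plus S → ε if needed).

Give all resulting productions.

T2 → 2; S → 1; T1 → 1; P → 1; Q → 0; S → T2 S; P → T1 X0; X0 → S T1; Q → Q P; Q → Q X1; X1 → T1 T1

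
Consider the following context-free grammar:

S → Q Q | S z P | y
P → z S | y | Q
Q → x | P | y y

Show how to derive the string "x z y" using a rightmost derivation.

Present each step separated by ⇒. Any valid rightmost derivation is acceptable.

S ⇒ Q Q ⇒ Q P ⇒ Q z S ⇒ Q z y ⇒ x z y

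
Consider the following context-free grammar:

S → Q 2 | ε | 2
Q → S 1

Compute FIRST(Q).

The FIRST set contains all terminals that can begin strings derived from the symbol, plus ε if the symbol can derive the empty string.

We compute FIRST(Q) using the standard algorithm.
FIRST(Q) = {1, 2}
FIRST(S) = {1, 2, ε}
Therefore, FIRST(Q) = {1, 2}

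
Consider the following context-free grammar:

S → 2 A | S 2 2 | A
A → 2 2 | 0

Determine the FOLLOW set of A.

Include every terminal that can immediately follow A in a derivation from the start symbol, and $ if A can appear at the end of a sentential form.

We compute FOLLOW(A) using the standard algorithm.
FOLLOW(S) starts with {$}.
FIRST(A) = {0, 2}
FIRST(S) = {0, 2}
FOLLOW(A) = {$, 2}
FOLLOW(S) = {$, 2}
Therefore, FOLLOW(A) = {$, 2}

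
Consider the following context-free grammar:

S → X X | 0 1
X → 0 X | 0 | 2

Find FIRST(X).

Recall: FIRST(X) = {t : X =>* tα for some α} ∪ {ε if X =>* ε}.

We compute FIRST(X) using the standard algorithm.
FIRST(S) = {0, 2}
FIRST(X) = {0, 2}
Therefore, FIRST(X) = {0, 2}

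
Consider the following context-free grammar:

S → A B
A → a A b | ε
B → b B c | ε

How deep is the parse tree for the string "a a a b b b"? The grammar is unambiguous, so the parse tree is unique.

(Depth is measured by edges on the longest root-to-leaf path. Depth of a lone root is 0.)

5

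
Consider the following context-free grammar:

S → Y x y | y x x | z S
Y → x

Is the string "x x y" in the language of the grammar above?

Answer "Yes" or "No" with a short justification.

Yes - a valid derivation exists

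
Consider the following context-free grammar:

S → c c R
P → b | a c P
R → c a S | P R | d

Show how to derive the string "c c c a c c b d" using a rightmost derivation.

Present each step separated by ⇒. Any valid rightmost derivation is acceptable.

S ⇒ c c R ⇒ c c c a S ⇒ c c c a c c R ⇒ c c c a c c P R ⇒ c c c a c c P d ⇒ c c c a c c b d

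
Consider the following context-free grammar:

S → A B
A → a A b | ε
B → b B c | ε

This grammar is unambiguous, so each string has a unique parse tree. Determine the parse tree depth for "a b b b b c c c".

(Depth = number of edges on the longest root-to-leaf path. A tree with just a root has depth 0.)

5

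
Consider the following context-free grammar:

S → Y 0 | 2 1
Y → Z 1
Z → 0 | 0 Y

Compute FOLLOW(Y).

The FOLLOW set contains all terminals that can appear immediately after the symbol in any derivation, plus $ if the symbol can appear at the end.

We compute FOLLOW(Y) using the standard algorithm.
FOLLOW(S) starts with {$}.
FIRST(S) = {0, 2}
FIRST(Y) = {0}
FIRST(Z) = {0}
FOLLOW(S) = {$}
FOLLOW(Y) = {0, 1}
FOLLOW(Z) = {1}
Therefore, FOLLOW(Y) = {0, 1}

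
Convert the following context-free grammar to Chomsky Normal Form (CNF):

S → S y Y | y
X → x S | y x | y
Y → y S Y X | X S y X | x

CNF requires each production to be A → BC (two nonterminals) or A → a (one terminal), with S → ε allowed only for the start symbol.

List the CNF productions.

TY → y; S → y; TX → x; X → y; Y → x; S → S X0; X0 → TY Y; X → TX S; X → TY TX; Y → TY X1; X1 → S X2; X2 → Y X; Y → X X3; X3 → S X4; X4 → TY X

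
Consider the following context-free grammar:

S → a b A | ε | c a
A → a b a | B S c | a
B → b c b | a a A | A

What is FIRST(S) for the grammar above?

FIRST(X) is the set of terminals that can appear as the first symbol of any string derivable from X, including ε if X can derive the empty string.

We compute FIRST(S) using the standard algorithm.
FIRST(A) = {a, b}
FIRST(B) = {a, b}
FIRST(S) = {a, c, ε}
Therefore, FIRST(S) = {a, c, ε}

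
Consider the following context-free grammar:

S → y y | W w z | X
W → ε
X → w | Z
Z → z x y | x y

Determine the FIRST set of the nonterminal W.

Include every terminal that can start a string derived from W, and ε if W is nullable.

We compute FIRST(W) using the standard algorithm.
FIRST(S) = {w, x, y, z}
FIRST(W) = {ε}
FIRST(X) = {w, x, z}
FIRST(Z) = {x, z}
Therefore, FIRST(W) = {ε}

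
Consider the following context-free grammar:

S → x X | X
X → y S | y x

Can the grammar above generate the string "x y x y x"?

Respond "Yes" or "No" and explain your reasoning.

Yes - a valid derivation exists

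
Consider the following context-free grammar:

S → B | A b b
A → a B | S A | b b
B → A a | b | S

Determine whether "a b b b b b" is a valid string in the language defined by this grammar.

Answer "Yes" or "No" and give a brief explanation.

No - no valid derivation exists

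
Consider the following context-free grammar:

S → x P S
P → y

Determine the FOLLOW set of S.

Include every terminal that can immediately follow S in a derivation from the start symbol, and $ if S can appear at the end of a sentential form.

We compute FOLLOW(S) using the standard algorithm.
FOLLOW(S) starts with {$}.
FIRST(P) = {y}
FIRST(S) = {x}
FOLLOW(P) = {x}
FOLLOW(S) = {$}
Therefore, FOLLOW(S) = {$}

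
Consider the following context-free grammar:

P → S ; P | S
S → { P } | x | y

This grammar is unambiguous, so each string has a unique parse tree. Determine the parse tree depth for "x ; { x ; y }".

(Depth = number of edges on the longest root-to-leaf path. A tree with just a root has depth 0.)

6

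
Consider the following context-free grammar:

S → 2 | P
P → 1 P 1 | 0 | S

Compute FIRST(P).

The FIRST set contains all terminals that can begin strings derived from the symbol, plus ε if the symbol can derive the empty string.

We compute FIRST(P) using the standard algorithm.
FIRST(P) = {0, 1, 2}
FIRST(S) = {0, 1, 2}
Therefore, FIRST(P) = {0, 1, 2}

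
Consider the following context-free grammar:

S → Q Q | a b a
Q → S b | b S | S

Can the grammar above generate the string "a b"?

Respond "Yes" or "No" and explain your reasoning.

No - no valid derivation exists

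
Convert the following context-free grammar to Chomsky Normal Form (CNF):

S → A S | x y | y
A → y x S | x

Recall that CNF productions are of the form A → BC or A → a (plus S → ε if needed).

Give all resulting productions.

TX → x; TY → y; S → y; A → x; S → A S; S → TX TY; A → TY X0; X0 → TX S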